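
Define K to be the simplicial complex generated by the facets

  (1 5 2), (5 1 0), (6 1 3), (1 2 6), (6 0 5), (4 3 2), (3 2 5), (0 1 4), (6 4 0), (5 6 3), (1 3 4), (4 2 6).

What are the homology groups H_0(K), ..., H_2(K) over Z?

H_0 = Z,  H_1 = Z/2,  H_2 = 0.

Take the total order 0 < 1 < 2 < 3 < 4 < 5 < 6 on the vertex set. Then K (dimension 2) consists of the simplices:

  0-simplices (7): [0], [1], [2], [3], [4], [5], [6]
  1-simplices (18): [0,1], [0,4], [0,5], [0,6], [1,2], [1,3], [1,4], [1,5], [1,6], [2,3], [2,4], [2,5], [2,6], [3,4], [3,5], [3,6], [4,6], [5,6]
  2-simplices (12): [0,1,4], [0,1,5], [0,4,6], [0,5,6], [1,2,5], [1,2,6], [1,3,4], [1,3,6], [2,3,4], [2,3,5], [2,4,6], [3,5,6]

Hence C_0 ≅ Z^7, C_1 ≅ Z^18, C_2 ≅ Z^12.

Boundary ∂_1: C_1 → C_0 is given by ∂[p,q] = [q] − [p]. For instance
  ∂[2,6] = [6] − [2].
This gives a 7×18 integer matrix of rank 6; reducing to Smith normal form yields diagonal entries (1,1,1,1,1,1).

Boundary ∂_2: C_2 → C_1 sends each 2-simplex [p,q,r] to [q,r] − [p,r] + [p,q]. For instance
  ∂[2,3,4] = [3,4] − [2,4] + [2,3],
  ∂[1,2,6] = [2,6] − [1,6] + [1,2].
The resulting 18×12 matrix has rank 12, and its Smith normal form has invariant factors (1,1,1,1,1,1,1,1,1,1,1,2).

Now H_k = ker ∂_k / im ∂_{k+1}, so:

  H_0: rank C_0 − rank ∂_1 = 7 − 6 = 1, and the invariant factors of ∂_1 are all 1, so H_0 ≅ Z.
  H_1: rank ker ∂_1 − rank ∂_2 = (18 − 6) − 12 = 0, and ∂_2 has invariant factor 2 > 1, so H_1 ≅ Z/2.
  H_2: rank ker ∂_2 − rank ∂_3 = (12 − 12) − 0 = 0, and there is no ∂_3, so H_2 ≅ 0.

As a check, the Euler characteristic is 7 − 18 + 12 = 1, which agrees with 1 − 0 + 0 = 1.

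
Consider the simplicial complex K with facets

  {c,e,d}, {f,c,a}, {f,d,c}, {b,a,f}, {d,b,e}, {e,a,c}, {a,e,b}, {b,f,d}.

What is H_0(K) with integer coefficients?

Order the vertices as a < b < c < d < e < f. Listing each simplex with vertices in this order, K has dimension 2 with simplices:

  0-simplices (6): a, b, c, d, e, f
  1-simplices (12): ab, ac, ae, af, bd, be, bf, cd, ce, cf, de, df
  2-simplices (8): abe, abf, ace, acf, bde, bdf, cde, cdf

Hence C_0 ≅ Z^6, C_1 ≅ Z^12, C_2 ≅ Z^8.

Boundary ∂_1: C_1 → C_0 maps an edge to its endpoints' difference, ∂[p,q] = q − p. For instance
  ∂bd = d − b.
The resulting 6×12 matrix has rank 5, and its Smith normal form has invariant factors (1,1,1,1,1).

∂_2: C_2 → C_1 maps a triangle to the signed sum of its edges. For instance
  ∂bde = de − be + bd,
  ∂bdf = df − bf + bd.
The resulting 12×8 matrix has rank 7, and its Smith normal form has invariant factors (1,1,1,1,1,1,1).

Computing H_k = (kernel of ∂_k) / (image of ∂_{k+1}):

  H_0: rank C_0 − rank ∂_1 = 6 − 5 = 1, and the invariant factors of ∂_1 are all 1, so H_0 ≅ Z.

(K is a triangulation of the 2-sphere S^2.)

H_0 ≅ Z.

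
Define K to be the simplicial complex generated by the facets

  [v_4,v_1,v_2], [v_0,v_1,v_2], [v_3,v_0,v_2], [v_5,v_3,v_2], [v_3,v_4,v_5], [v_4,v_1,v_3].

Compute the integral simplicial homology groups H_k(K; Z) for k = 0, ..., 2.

Take the total order v_0 < v_1 < v_2 < v_3 < v_4 < v_5 on the vertex set. Then K (dimension 2) consists of the simplices:

  0-simplices (6): [v_0], [v_1], [v_2], [v_3], [v_4], [v_5]
  1-simplices (12): [v_0,v_1], [v_0,v_2], [v_0,v_3], [v_1,v_2], [v_1,v_3], [v_1,v_4], [v_2,v_3], [v_2,v_4], [v_2,v_5], [v_3,v_4], [v_3,v_5], [v_4,v_5]
  2-simplices (6): [v_0,v_1,v_2], [v_0,v_2,v_3], [v_1,v_2,v_4], [v_1,v_3,v_4], [v_2,v_3,v_5], [v_3,v_4,v_5]

so the chain groups are C_0 ≅ Z^6, C_1 ≅ Z^12, C_2 ≅ Z^6.

The boundary map ∂_1: C_1 → C_0 maps an edge to its endpoints' difference, ∂[p,q] = q − p. For instance
  ∂[v_1,v_2] = [v_2] − [v_1].
As a 6×12 matrix over Z this has rank 5, with invariant factors (1,1,1,1,1).

The boundary map ∂_2: C_2 → C_1 sends each 2-simplex [p,q,r] to [q,r] − [p,r] + [p,q]. For instance
  ∂[v_2,v_3,v_5] = [v_3,v_5] − [v_2,v_5] + [v_2,v_3],
  ∂[v_1,v_2,v_4] = [v_2,v_4] − [v_1,v_4] + [v_1,v_2].
This gives a 12×6 integer matrix of rank 6; reducing to Smith normal form yields diagonal entries (1,1,1,1,1,1).

Now H_k = ker ∂_k / im ∂_{k+1}, so:

  H_0: rank C_0 − rank ∂_1 = 6 − 5 = 1, and the invariant factors of ∂_1 are all 1, so H_0 = Z.
  H_1: rank ker ∂_1 − rank ∂_2 = (12 − 5) − 6 = 1, and the invariant factors of ∂_2 are all 1, so H_1 = Z.
  H_2: rank ker ∂_2 − rank ∂_3 = (6 − 6) − 0 = 0, and there is no ∂_3, so H_2 = 0.

As a check, the Euler characteristic is 6 − 12 + 6 = 0, which agrees with 1 − 1 + 0 = 0.
(K is a triangulation of the cylinder S^1 x I.)

H_0 = Z,  H_1 = Z,  H_2 = 0.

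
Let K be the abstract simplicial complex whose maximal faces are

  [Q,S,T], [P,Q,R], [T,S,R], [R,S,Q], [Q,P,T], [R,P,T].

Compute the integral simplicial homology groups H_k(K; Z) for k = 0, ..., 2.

We work with the vertex ordering P < Q < R < S < T. The simplices of K, each written with vertices in increasing order, are:

  0-simplices (5): P, Q, R, S, T
  1-simplices (9): PQ, PR, PT, QR, QS, QT, RS, RT, ST
  2-simplices (6): PQR, PQT, PRT, QRS, QST, RST

Hence C_0 ≅ Z^5, C_1 ≅ Z^9, C_2 ≅ Z^6.

∂_1: C_1 → C_0 maps an edge to its endpoints' difference, ∂[p,q] = q − p. For instance
  ∂RT = T − R.
As a 5×9 matrix over Z this has rank 4, with invariant factors (1,1,1,1).

The boundary map ∂_2: C_2 → C_1 acts by ∂[p,q,r] = [q,r] − [p,r] + [p,q]. For instance
  ∂PQR = QR − PR + PQ,
  ∂QST = ST − QT + QS.
This gives a 9×6 integer matrix of rank 5; reducing to Smith normal form yields diagonal entries (1,1,1,1,1).

Computing H_k = (kernel of ∂_k) / (image of ∂_{k+1}):

  H_0: rank C_0 − rank ∂_1 = 5 − 4 = 1, and the invariant factors of ∂_1 are all 1, so H_0 ≅ Z.
  H_1: rank ker ∂_1 − rank ∂_2 = (9 − 4) − 5 = 0, and the invariant factors of ∂_2 are all 1, so H_1 ≅ 0.
  H_2: rank ker ∂_2 − rank ∂_3 = (6 − 5) − 0 = 1, and there is no ∂_3, so H_2 ≅ Z.

(K is a triangulation of the 2-sphere S^2.)

H_0 = Z,  H_1 = 0,  H_2 = Z.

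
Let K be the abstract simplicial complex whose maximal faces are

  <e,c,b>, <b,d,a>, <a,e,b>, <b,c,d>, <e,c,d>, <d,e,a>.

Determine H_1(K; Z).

Take the total order a < b < c < d < e on the vertex set. Then K (dimension 2) consists of the simplices:

  0-simplices (5): a, b, c, d, e
  1-simplices (9): ab, ad, ae, bc, bd, be, cd, ce, de
  2-simplices (6): abd, abe, ade, bcd, bce, cde

so the chain groups are C_0 ≅ Z^5, C_1 ≅ Z^9, C_2 ≅ Z^6.

Boundary ∂_1: C_1 → C_0 sends each edge [p,q] (with p < q) to q − p. For instance
  ∂bd = d − b.
This gives a 5×9 integer matrix of rank 4; reducing to Smith normal form yields diagonal entries (1,1,1,1).

∂_2: C_2 → C_1 maps a triangle to the signed sum of its edges. For instance
  ∂ade = de − ae + ad,
  ∂cde = de − ce + cd.
The resulting 9×6 matrix has rank 5, and its Smith normal form has invariant factors (1,1,1,1,1).

Now H_k = ker ∂_k / im ∂_{k+1}, so:

  H_1: rank ker ∂_1 − rank ∂_2 = (9 − 4) − 5 = 0, and the invariant factors of ∂_2 are all 1, so H_1 ≅ 0.

H_1 = 0.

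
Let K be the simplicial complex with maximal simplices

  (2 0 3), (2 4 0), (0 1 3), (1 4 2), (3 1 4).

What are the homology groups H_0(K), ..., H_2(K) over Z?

H_0 ≅ Z,  H_1 ≅ Z,  H_2 = 0.

K has 5 vertices, 10 edges, 5 triangles.
rank ∂_0 = 0, rank ∂_1 = 4 ⇒ b_0 = 5 − 0 − 4 = 1; all invariant factors of ∂_1 are 1 so no torsion. So H_0 = Z.
rank ∂_1 = 4, rank ∂_2 = 5 ⇒ b_1 = 10 − 4 − 5 = 1; all invariant factors of ∂_2 are 1 so no torsion. So H_1 = Z.
rank ∂_2 = 5, rank ∂_3 = 0 ⇒ b_2 = 5 − 5 − 0 = 0. So H_2 = 0.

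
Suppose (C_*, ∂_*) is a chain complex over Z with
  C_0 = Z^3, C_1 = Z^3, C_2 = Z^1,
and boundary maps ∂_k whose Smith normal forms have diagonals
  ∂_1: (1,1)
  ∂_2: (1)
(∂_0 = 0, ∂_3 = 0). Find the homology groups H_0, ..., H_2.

H_0 = Z,  H_1 = 0,  H_2 = 0.

H_0: b_0 = 3 − 0 − 2 = 1; torsion from ∂_1 factors > 1: none. So H_0 = Z.
H_1: b_1 = 3 − 2 − 1 = 0; torsion from ∂_2 factors > 1: none. So H_1 = 0.
H_2: b_2 = 1 − 1 − 0 = 0; torsion from ∂_3 factors > 1: none. So H_2 = 0.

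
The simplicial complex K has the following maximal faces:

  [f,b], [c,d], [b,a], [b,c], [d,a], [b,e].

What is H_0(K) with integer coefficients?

Order the vertices as a < b < c < d < e < f. Listing each simplex with vertices in this order, K has dimension 1 with simplices:

  0-simplices (6): a, b, c, d, e, f
  1-simplices (6): ab, ad, bc, be, bf, cd

Hence C_0 ≅ Z^6, C_1 ≅ Z^6.

Boundary ∂_1: C_1 → C_0 is given by ∂[p,q] = [q] − [p]. For instance
  ∂ad = d − a.
As a 6×6 matrix over Z this has rank 5, with invariant factors (1,1,1,1,1).

Now H_k = ker ∂_k / im ∂_{k+1}, so:

  H_0: rank C_0 − rank ∂_1 = 6 − 5 = 1, and the invariant factors of ∂_1 are all 1, so H_0 ≅ Z.

H_0 = Z.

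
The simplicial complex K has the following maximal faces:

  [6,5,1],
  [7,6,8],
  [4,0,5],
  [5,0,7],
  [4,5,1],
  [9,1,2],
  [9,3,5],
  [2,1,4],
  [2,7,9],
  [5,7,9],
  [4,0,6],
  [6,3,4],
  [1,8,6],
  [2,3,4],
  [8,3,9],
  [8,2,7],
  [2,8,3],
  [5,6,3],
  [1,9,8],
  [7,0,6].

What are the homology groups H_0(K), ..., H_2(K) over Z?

Fix the vertex order 0 < 1 < 2 < 3 < 4 < 5 < 6 < 7 < 8 < 9 and write every simplex with vertices in increasing order. Then dim K = 2 and the simplices of K are:

  0-simplices (10): [0], [1], [2], [3], [4], [5], [6], [7], [8], [9]
  1-simplices (30): (30 of them)
  2-simplices (20): (20 of them)

so the chain groups are C_0 ≅ Z^10, C_1 ≅ Z^30, C_2 ≅ Z^20.

The boundary map ∂_1: C_1 → C_0 sends each edge [p,q] (with p < q) to q − p.
The resulting 10×30 matrix has rank 9, and its Smith normal form has invariant factors (1,1,1,1,1,1,1,1,1).

Boundary ∂_2: C_2 → C_1 sends each 2-simplex [p,q,r] to [q,r] − [p,r] + [p,q]. For instance
  ∂[2,3,4] = [3,4] − [2,4] + [2,3],
  ∂[1,2,9] = [2,9] − [1,9] + [1,2].
This gives a 30×20 integer matrix of rank 20; reducing to Smith normal form yields diagonal entries (1,1,1,1,1,1,1,1,1,1,1,1,1,1,1,1,1,1,1,2).

Reading off H_k = ker ∂_k / im ∂_{k+1}:

  H_0: rank C_0 − rank ∂_1 = 10 − 9 = 1, and the invariant factors of ∂_1 are all 1, so H_0 ≅ Z.
  H_1: rank ker ∂_1 − rank ∂_2 = (30 − 9) − 20 = 1, and ∂_2 has invariant factor 2 > 1, so H_1 ≅ Z ⊕ Z/2Z.
  H_2: rank ker ∂_2 − rank ∂_3 = (20 − 20) − 0 = 0, and there is no ∂_3, so H_2 ≅ 0.

(K is a triangulation of the Klein bottle.)

H_0 = Z,  H_1 = Z ⊕ Z/2Z,  H_2 = 0.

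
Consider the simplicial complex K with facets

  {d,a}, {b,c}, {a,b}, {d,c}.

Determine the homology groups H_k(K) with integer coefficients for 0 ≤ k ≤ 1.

H_0 = Z,  H_1 = Z.

Fix the vertex order a < b < c < d and write every simplex with vertices in increasing order. Then dim K = 1 and the simplices of K are:

  0-simplices (4): a, b, c, d
  1-simplices (4): ab, ad, bc, cd

giving chain groups C_0 ≅ Z^4, C_1 ≅ Z^4.

∂_1: C_1 → C_0 is given by ∂[p,q] = [q] − [p].
This gives a 4×4 integer matrix of rank 3; reducing to Smith normal form yields diagonal entries (1,1,1).

From H_k ≅ ker(∂_k) / im(∂_{k+1}) we obtain:

  H_0: rank C_0 − rank ∂_1 = 4 − 3 = 1, and the invariant factors of ∂_1 are all 1, so H_0 ≅ Z.
  H_1: rank ker ∂_1 − rank ∂_2 = (4 − 3) − 0 = 1, and there is no ∂_2, so H_1 ≅ Z.

As a check, the Euler characteristic is 4 − 4 = 0, which agrees with 1 − 1 = 0.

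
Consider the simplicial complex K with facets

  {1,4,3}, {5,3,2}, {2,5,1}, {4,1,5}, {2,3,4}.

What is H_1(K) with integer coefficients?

H_1 = Z.

Fix the vertex order 1 < 2 < 3 < 4 < 5 and write every simplex with vertices in increasing order. Then dim K = 2 and the simplices of K are:

  0-simplices (5): [1], [2], [3], [4], [5]
  1-simplices (10): [1,2], [1,3], [1,4], [1,5], [2,3], [2,4], [2,5], [3,4], [3,5], [4,5]
  2-simplices (5): [1,2,5], [1,3,4], [1,4,5], [2,3,4], [2,3,5]

so the chain groups are C_0 ≅ Z^5, C_1 ≅ Z^10, C_2 ≅ Z^5.

The boundary map ∂_1: C_1 → C_0 maps an edge to its endpoints' difference, ∂[p,q] = q − p.
The resulting 5×10 matrix has rank 4, and its Smith normal form has invariant factors (1,1,1,1).

∂_2: C_2 → C_1 sends each 2-simplex [p,q,r] to [q,r] − [p,r] + [p,q]. For instance
  ∂[2,3,4] = [3,4] − [2,4] + [2,3],
  ∂[1,3,4] = [3,4] − [1,4] + [1,3].
As a 10×5 matrix over Z this has rank 5, with invariant factors (1,1,1,1,1).

From H_k ≅ ker(∂_k) / im(∂_{k+1}) we obtain:

  H_1: rank ker ∂_1 − rank ∂_2 = (10 − 4) − 5 = 1, and the invariant factors of ∂_2 are all 1, so H_1 = Z.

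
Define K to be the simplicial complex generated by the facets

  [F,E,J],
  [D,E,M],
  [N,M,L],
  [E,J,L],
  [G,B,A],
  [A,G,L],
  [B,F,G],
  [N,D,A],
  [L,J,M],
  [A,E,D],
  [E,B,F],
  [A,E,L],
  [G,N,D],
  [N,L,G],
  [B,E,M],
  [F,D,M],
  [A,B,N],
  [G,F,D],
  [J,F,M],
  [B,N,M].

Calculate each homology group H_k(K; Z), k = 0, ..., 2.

Fix the vertex order A < B < D < E < F < G < J < L < M < N and write every simplex with vertices in increasing order. Then dim K = 2 and the simplices of K are:

  0-simplices (10): A, B, D, E, F, G, J, L, M, N
  1-simplices (30): AB, AD, AE, AG, AL, AN, BE, BF, BG, BM, BN, DE, DF, DG, DM, DN, EF, EJ, EL, EM, FG, FJ, FM, GL, GN, JL, JM, LM, LN, MN
  2-simplices (20): ABG, ABN, ADE, ADN, AEL, AGL, BEF, BEM, BFG, BMN, DEM, DFG, DFM, DGN, EFJ, EJL, FJM, GLN, JLM, LMN

giving chain groups C_0 ≅ Z^10, C_1 ≅ Z^30, C_2 ≅ Z^20.

∂_1: C_1 → C_0 is given by ∂[p,q] = [q] − [p]. For instance
  ∂EL = L − E.
As a 10×30 matrix over Z this has rank 9, with invariant factors (1,1,1,1,1,1,1,1,1).

The boundary map ∂_2: C_2 → C_1 acts by ∂[p,q,r] = [q,r] − [p,r] + [p,q]. For instance
  ∂BEM = EM − BM + BE,
  ∂GLN = LN − GN + GL.
As a 30×20 matrix over Z this has rank 20, with invariant factors (1,1,1,1,1,1,1,1,1,1,1,1,1,1,1,1,1,1,1,2).

Reading off H_k = ker ∂_k / im ∂_{k+1}:

  H_0: rank C_0 − rank ∂_1 = 10 − 9 = 1, and the invariant factors of ∂_1 are all 1, so H_0 = Z.
  H_1: rank ker ∂_1 − rank ∂_2 = (30 − 9) − 20 = 1, and ∂_2 has invariant factor 2 > 1, so H_1 = Z ⊕ Z_2.
  H_2: rank ker ∂_2 − rank ∂_3 = (20 − 20) − 0 = 0, and there is no ∂_3, so H_2 = 0.

H_0 = Z,  H_1 = Z ⊕ Z_2,  H_2 = 0.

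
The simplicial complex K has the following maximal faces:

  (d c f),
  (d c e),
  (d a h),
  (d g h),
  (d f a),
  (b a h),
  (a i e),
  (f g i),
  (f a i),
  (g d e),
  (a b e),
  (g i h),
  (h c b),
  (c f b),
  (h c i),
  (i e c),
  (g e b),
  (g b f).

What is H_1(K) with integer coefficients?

H_1 = Z^2.

We work with the vertex ordering a < b < c < d < e < f < g < h < i. The simplices of K, each written with vertices in increasing order, are:

  0-simplices (9): a, b, c, d, e, f, g, h, i
  1-simplices (27): ab, ad, ae, af, ah, ai, bc, be, bf, bg, bh, cd, ce, cf, ch, ci, de, df, dg, dh, eg, ei, fg, fi, gh, gi, hi
  2-simplices (18): abe, abh, adf, adh, aei, afi, bcf, bch, beg, bfg, cde, cdf, cei, chi, deg, dgh, fgi, ghi

giving chain groups C_0 ≅ Z^9, C_1 ≅ Z^27, C_2 ≅ Z^18.

The boundary map ∂_1: C_1 → C_0 maps an edge to its endpoints' difference, ∂[p,q] = q − p. For instance
  ∂ae = e − a.
The resulting 9×27 matrix has rank 8, and its Smith normal form has invariant factors (1,1,1,1,1,1,1,1).

Boundary ∂_2: C_2 → C_1 sends each 2-simplex [p,q,r] to [q,r] − [p,r] + [p,q]. For instance
  ∂cdf = df − cf + cd,
  ∂chi = hi − ci + ch.
The 27×18 boundary matrix has rank 17 and Smith normal form diag(1,1,1,1,1,1,1,1,1,1,1,1,1,1,1,1,1).

From H_k ≅ ker(∂_k) / im(∂_{k+1}) we obtain:

  H_1: rank ker ∂_1 − rank ∂_2 = (27 − 8) − 17 = 2, and the invariant factors of ∂_2 are all 1, so H_1 ≅ Z^2.

(K is a triangulation of the torus T^2.)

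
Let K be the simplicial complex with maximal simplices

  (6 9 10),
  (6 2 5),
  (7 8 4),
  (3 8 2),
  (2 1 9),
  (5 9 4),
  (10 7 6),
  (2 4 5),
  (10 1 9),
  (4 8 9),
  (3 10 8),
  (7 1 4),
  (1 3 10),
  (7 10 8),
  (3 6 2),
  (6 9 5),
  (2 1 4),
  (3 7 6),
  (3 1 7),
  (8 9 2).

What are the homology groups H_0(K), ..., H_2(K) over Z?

Order the vertices as 1 < 2 < 3 < 4 < 5 < 6 < 7 < 8 < 9 < 10. Listing each simplex with vertices in this order, K has dimension 2 with simplices:

  0-simplices (10): [1], [2], [3], [4], [5], [6], [7], [8], [9], [10]
  1-simplices (30): (30 of them)
  2-simplices (20): (20 of them)

Hence C_0 ≅ Z^10, C_1 ≅ Z^30, C_2 ≅ Z^20.

Boundary ∂_1: C_1 → C_0 is given by ∂[p,q] = [q] − [p]. For instance
  ∂[7,10] = [10] − [7].
The 10×30 boundary matrix has rank 9 and Smith normal form diag(1,1,1,1,1,1,1,1,1).

Boundary ∂_2: C_2 → C_1 sends each 2-simplex [p,q,r] to [q,r] − [p,r] + [p,q]. For instance
  ∂[1,3,7] = [3,7] − [1,7] + [1,3],
  ∂[4,7,8] = [7,8] − [4,8] + [4,7].
The 30×20 boundary matrix has rank 20 and Smith normal form diag(1,1,1,1,1,1,1,1,1,1,1,1,1,1,1,1,1,1,1,2).

From H_k ≅ ker(∂_k) / im(∂_{k+1}) we obtain:

  H_0: rank C_0 − rank ∂_1 = 10 − 9 = 1, and the invariant factors of ∂_1 are all 1, so H_0 = Z.
  H_1: rank ker ∂_1 − rank ∂_2 = (30 − 9) − 20 = 1, and ∂_2 has invariant factor 2 > 1, so H_1 = Z ⊕ Z/2.
  H_2: rank ker ∂_2 − rank ∂_3 = (20 − 20) − 0 = 0, and there is no ∂_3, so H_2 = 0.

As a check, the Euler characteristic is 10 − 30 + 20 = 0, which agrees with 1 − 1 + 0 = 0.

H_0 = Z,  H_1 = Z ⊕ Z/2,  H_2 = 0.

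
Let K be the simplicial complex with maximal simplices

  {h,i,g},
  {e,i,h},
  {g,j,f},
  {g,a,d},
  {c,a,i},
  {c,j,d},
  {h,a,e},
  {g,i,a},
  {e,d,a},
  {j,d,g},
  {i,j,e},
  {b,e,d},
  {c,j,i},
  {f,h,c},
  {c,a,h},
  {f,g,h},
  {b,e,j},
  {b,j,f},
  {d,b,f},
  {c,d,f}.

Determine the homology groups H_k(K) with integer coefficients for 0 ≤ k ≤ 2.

Order the vertices as a < b < c < d < e < f < g < h < i < j. Listing each simplex with vertices in this order, K has dimension 2 with simplices:

  0-simplices (10): a, b, c, d, e, f, g, h, i, j
  1-simplices (30): ac, ad, ae, ag, ah, ai, bd, be, bf, bj, cd, cf, ch, ci, cj, de, df, dg, dj, eh, ei, ej, fg, fh, fj, gh, gi, gj, hi, ij
  2-simplices (20): ach, aci, ade, adg, aeh, agi, bde, bdf, bej, bfj, cdf, cdj, cfh, cij, dgj, ehi, eij, fgh, fgj, ghi

giving chain groups C_0 ≅ Z^10, C_1 ≅ Z^30, C_2 ≅ Z^20.

Boundary ∂_1: C_1 → C_0 sends each edge [p,q] (with p < q) to q − p.
As a 10×30 matrix over Z this has rank 9, with invariant factors (1,1,1,1,1,1,1,1,1).

The boundary map ∂_2: C_2 → C_1 acts by ∂[p,q,r] = [q,r] − [p,r] + [p,q]. For instance
  ∂bdf = df − bf + bd,
  ∂ghi = hi − gi + gh.
As a 30×20 matrix over Z this has rank 20, with invariant factors (1,1,1,1,1,1,1,1,1,1,1,1,1,1,1,1,1,1,1,2).

Computing H_k = (kernel of ∂_k) / (image of ∂_{k+1}):

  H_0: rank C_0 − rank ∂_1 = 10 − 9 = 1, and the invariant factors of ∂_1 are all 1, so H_0 = Z.
  H_1: rank ker ∂_1 − rank ∂_2 = (30 − 9) − 20 = 1, and ∂_2 has invariant factor 2 > 1, so H_1 = Z ⊕ Z/2.
  H_2: rank ker ∂_2 − rank ∂_3 = (20 − 20) − 0 = 0, and there is no ∂_3, so H_2 = 0.

H_0 ≅ Z,  H_1 ≅ Z ⊕ Z/2,  H_2 = 0.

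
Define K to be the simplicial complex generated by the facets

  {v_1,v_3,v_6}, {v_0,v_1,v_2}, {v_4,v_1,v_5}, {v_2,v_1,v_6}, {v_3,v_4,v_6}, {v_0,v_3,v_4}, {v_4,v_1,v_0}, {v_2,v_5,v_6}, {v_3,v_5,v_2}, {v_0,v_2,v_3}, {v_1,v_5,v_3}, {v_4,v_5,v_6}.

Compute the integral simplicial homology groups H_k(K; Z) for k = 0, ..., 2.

Take the total order v_0 < v_1 < v_2 < v_3 < v_4 < v_5 < v_6 on the vertex set. Then K (dimension 2) consists of the simplices:

  0-simplices (7): [v_0], [v_1], [v_2], [v_3], [v_4], [v_5], [v_6]
  1-simplices (18): (18 of them)
  2-simplices (12): (12 of them)

Hence C_0 ≅ Z^7, C_1 ≅ Z^18, C_2 ≅ Z^12.

∂_1: C_1 → C_0 maps an edge to its endpoints' difference, ∂[p,q] = q − p.
This gives a 7×18 integer matrix of rank 6; reducing to Smith normal form yields diagonal entries (1,1,1,1,1,1).

∂_2: C_2 → C_1 maps a triangle to the signed sum of its edges. For instance
  ∂[v_2,v_3,v_5] = [v_3,v_5] − [v_2,v_5] + [v_2,v_3],
  ∂[v_0,v_1,v_4] = [v_1,v_4] − [v_0,v_4] + [v_0,v_1].
The resulting 18×12 matrix has rank 12, and its Smith normal form has invariant factors (1,1,1,1,1,1,1,1,1,1,1,2).

Now H_k = ker ∂_k / im ∂_{k+1}, so:

  H_0: rank C_0 − rank ∂_1 = 7 − 6 = 1, and the invariant factors of ∂_1 are all 1, so H_0 = Z.
  H_1: rank ker ∂_1 − rank ∂_2 = (18 − 6) − 12 = 0, and ∂_2 has invariant factor 2 > 1, so H_1 = Z/2Z.
  H_2: rank ker ∂_2 − rank ∂_3 = (12 − 12) − 0 = 0, and there is no ∂_3, so H_2 = 0.

As a check, the Euler characteristic is 7 − 18 + 12 = 1, which agrees with 1 − 0 + 0 = 1.
(K is a triangulation of the real projective plane RP^2.)

H_0 = Z,  H_1 = Z/2Z,  H_2 = 0.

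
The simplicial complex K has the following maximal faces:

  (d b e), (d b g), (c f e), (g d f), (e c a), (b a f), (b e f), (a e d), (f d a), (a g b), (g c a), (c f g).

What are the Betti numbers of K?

Take the total order a < b < c < d < e < f < g on the vertex set. Then K (dimension 2) consists of the simplices:

  0-simplices (7): a, b, c, d, e, f, g
  1-simplices (18): ab, ac, ad, ae, af, ag, bd, be, bf, bg, ce, cf, cg, de, df, dg, ef, fg
  2-simplices (12): abf, abg, ace, acg, ade, adf, bde, bdg, bef, cef, cfg, dfg

Hence C_0 ≅ Z^7, C_1 ≅ Z^18, C_2 ≅ Z^12.

∂_1: C_1 → C_0 maps an edge to its endpoints' difference, ∂[p,q] = q − p. For instance
  ∂bd = d − b.
The 7×18 boundary matrix has rank 6 and Smith normal form diag(1,1,1,1,1,1).

Boundary ∂_2: C_2 → C_1 acts by ∂[p,q,r] = [q,r] − [p,r] + [p,q]. For instance
  ∂ade = de − ae + ad,
  ∂ace = ce − ae + ac.
The 18×12 boundary matrix has rank 12 and Smith normal form diag(1,1,1,1,1,1,1,1,1,1,1,2).

Reading off H_k = ker ∂_k / im ∂_{k+1}:

  H_0: rank C_0 − rank ∂_1 = 7 − 6 = 1, and the invariant factors of ∂_1 are all 1, so H_0 ≅ Z.
  H_1: rank ker ∂_1 − rank ∂_2 = (18 − 6) − 12 = 0, and ∂_2 has invariant factor 2 > 1, so H_1 ≅ Z/2.
  H_2: rank ker ∂_2 − rank ∂_3 = (12 − 12) − 0 = 0, and there is no ∂_3, so H_2 ≅ 0.

As a check, the Euler characteristic is 7 − 18 + 12 = 1, which agrees with 1 − 0 + 0 = 1.

Hence the Betti numbers are b_0 = 1, b_1 = 0, b_2 = 0.

b_0 = 1, b_1 = 0, b_2 = 0.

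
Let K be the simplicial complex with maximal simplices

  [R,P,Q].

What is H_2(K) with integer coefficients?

H_2 = 0.

Take the total order P < Q < R on the vertex set. Then K (dimension 2) consists of the simplices:

  0-simplices (3): P, Q, R
  1-simplices (3): PQ, PR, QR
  2-simplices (1): PQR

Hence C_0 ≅ Z^3, C_1 ≅ Z^3, C_2 ≅ Z^1.

∂_1: C_1 → C_0 sends each edge [p,q] (with p < q) to q − p. For instance
  ∂PR = R − P.
This gives a 3×3 integer matrix of rank 2; reducing to Smith normal form yields diagonal entries (1,1).

∂_2: C_2 → C_1 maps a triangle to the signed sum of its edges. For instance
  ∂PQR = QR − PR + PQ.
This gives a 3×1 integer matrix of rank 1; reducing to Smith normal form yields diagonal entries (1).

Reading off H_k = ker ∂_k / im ∂_{k+1}:

  H_2: rank ker ∂_2 − rank ∂_3 = (1 − 1) − 0 = 0, and there is no ∂_3, so H_2 ≅ 0.

(K is a triangulation of the 2-simplex.)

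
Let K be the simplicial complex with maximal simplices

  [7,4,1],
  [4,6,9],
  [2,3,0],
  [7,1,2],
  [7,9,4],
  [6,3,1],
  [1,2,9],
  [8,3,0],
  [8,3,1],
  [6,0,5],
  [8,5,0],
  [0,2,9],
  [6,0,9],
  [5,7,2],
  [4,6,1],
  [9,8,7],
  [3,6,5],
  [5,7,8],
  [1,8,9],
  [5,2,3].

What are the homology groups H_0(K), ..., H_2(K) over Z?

H_0 ≅ Z,  H_1 ≅ Z ⊕ Z_2,  H_2 = 0.

Order the vertices as 0 < 1 < 2 < 3 < 4 < 5 < 6 < 7 < 8 < 9. Listing each simplex with vertices in this order, K has dimension 2 with simplices:

  0-simplices (10): [0], [1], [2], [3], [4], [5], [6], [7], [8], [9]
  1-simplices (30): (30 of them)
  2-simplices (20): (20 of them)

Hence C_0 ≅ Z^10, C_1 ≅ Z^30, C_2 ≅ Z^20.

The boundary map ∂_1: C_1 → C_0 is given by ∂[p,q] = [q] − [p].
This gives a 10×30 integer matrix of rank 9; reducing to Smith normal form yields diagonal entries (1,1,1,1,1,1,1,1,1).

∂_2: C_2 → C_1 acts by ∂[p,q,r] = [q,r] − [p,r] + [p,q]. For instance
  ∂[0,5,6] = [5,6] − [0,6] + [0,5],
  ∂[1,4,7] = [4,7] − [1,7] + [1,4].
The 30×20 boundary matrix has rank 20 and Smith normal form diag(1,1,1,1,1,1,1,1,1,1,1,1,1,1,1,1,1,1,1,2).

Reading off H_k = ker ∂_k / im ∂_{k+1}:

  H_0: rank C_0 − rank ∂_1 = 10 − 9 = 1, and the invariant factors of ∂_1 are all 1, so H_0 = Z.
  H_1: rank ker ∂_1 − rank ∂_2 = (30 − 9) − 20 = 1, and ∂_2 has invariant factor 2 > 1, so H_1 = Z ⊕ Z_2.
  H_2: rank ker ∂_2 − rank ∂_3 = (20 − 20) − 0 = 0, and there is no ∂_3, so H_2 = 0.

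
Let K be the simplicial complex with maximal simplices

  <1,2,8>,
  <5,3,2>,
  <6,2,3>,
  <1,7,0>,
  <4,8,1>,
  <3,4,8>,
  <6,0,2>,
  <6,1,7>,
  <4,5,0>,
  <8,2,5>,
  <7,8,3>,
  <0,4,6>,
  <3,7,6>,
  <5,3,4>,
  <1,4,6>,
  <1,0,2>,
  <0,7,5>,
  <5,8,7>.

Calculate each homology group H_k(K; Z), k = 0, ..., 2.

Order the vertices as 0 < 1 < 2 < 3 < 4 < 5 < 6 < 7 < 8. Listing each simplex with vertices in this order, K has dimension 2 with simplices:

  0-simplices (9): [0], [1], [2], [3], [4], [5], [6], [7], [8]
  1-simplices (27): (27 of them)
  2-simplices (18): [0,1,2], [0,1,7], [0,2,6], [0,4,5], [0,4,6], [0,5,7], [1,2,8], [1,4,6], [1,4,8], [1,6,7], [2,3,5], [2,3,6], [2,5,8], [3,4,5], [3,4,8], [3,6,7], [3,7,8], [5,7,8]

giving chain groups C_0 ≅ Z^9, C_1 ≅ Z^27, C_2 ≅ Z^18.

∂_1: C_1 → C_0 is given by ∂[p,q] = [q] − [p]. For instance
  ∂[0,4] = [4] − [0].
The 9×27 boundary matrix has rank 8 and Smith normal form diag(1,1,1,1,1,1,1,1).

Boundary ∂_2: C_2 → C_1 maps a triangle to the signed sum of its edges. For instance
  ∂[1,4,6] = [4,6] − [1,6] + [1,4],
  ∂[0,4,5] = [4,5] − [0,5] + [0,4].
This gives a 27×18 integer matrix of rank 18; reducing to Smith normal form yields diagonal entries (1,1,1,1,1,1,1,1,1,1,1,1,1,1,1,1,1,2).

Computing H_k = (kernel of ∂_k) / (image of ∂_{k+1}):

  H_0: rank C_0 − rank ∂_1 = 9 − 8 = 1, and the invariant factors of ∂_1 are all 1, so H_0 = Z.
  H_1: rank ker ∂_1 − rank ∂_2 = (27 − 8) − 18 = 1, and ∂_2 has invariant factor 2 > 1, so H_1 = Z ⊕ Z/2.
  H_2: rank ker ∂_2 − rank ∂_3 = (18 − 18) − 0 = 0, and there is no ∂_3, so H_2 = 0.

As a check, the Euler characteristic is 9 − 27 + 18 = 0, which agrees with 1 − 1 + 0 = 0.

H_0 = Z,  H_1 = Z ⊕ Z/2,  H_2 = 0.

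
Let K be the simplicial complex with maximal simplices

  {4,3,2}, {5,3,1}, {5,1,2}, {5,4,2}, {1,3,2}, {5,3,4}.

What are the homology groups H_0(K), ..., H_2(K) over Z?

Order the vertices as 1 < 2 < 3 < 4 < 5. Listing each simplex with vertices in this order, K has dimension 2 with simplices:

  0-simplices (5): [1], [2], [3], [4], [5]
  1-simplices (9): [1,2], [1,3], [1,5], [2,3], [2,4], [2,5], [3,4], [3,5], [4,5]
  2-simplices (6): [1,2,3], [1,2,5], [1,3,5], [2,3,4], [2,4,5], [3,4,5]

giving chain groups C_0 ≅ Z^5, C_1 ≅ Z^9, C_2 ≅ Z^6.

∂_1: C_1 → C_0 is given by ∂[p,q] = [q] − [p].
As a 5×9 matrix over Z this has rank 4, with invariant factors (1,1,1,1).

∂_2: C_2 → C_1 acts by ∂[p,q,r] = [q,r] − [p,r] + [p,q]. For instance
  ∂[1,2,3] = [2,3] − [1,3] + [1,2],
  ∂[3,4,5] = [4,5] − [3,5] + [3,4].
The resulting 9×6 matrix has rank 5, and its Smith normal form has invariant factors (1,1,1,1,1).

Computing H_k = (kernel of ∂_k) / (image of ∂_{k+1}):

  H_0: rank C_0 − rank ∂_1 = 5 − 4 = 1, and the invariant factors of ∂_1 are all 1, so H_0 = Z.
  H_1: rank ker ∂_1 − rank ∂_2 = (9 − 4) − 5 = 0, and the invariant factors of ∂_2 are all 1, so H_1 = 0.
  H_2: rank ker ∂_2 − rank ∂_3 = (6 − 5) − 0 = 1, and there is no ∂_3, so H_2 = Z.

As a check, the Euler characteristic is 5 − 9 + 6 = 2, which agrees with 1 − 0 + 1 = 2.

H_0 = Z,  H_1 = 0,  H_2 = Z.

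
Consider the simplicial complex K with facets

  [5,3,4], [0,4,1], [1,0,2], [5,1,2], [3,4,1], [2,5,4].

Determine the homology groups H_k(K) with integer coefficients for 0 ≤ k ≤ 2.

Fix the vertex order 0 < 1 < 2 < 3 < 4 < 5 and write every simplex with vertices in increasing order. Then dim K = 2 and the simplices of K are:

  0-simplices (6): [0], [1], [2], [3], [4], [5]
  1-simplices (12): [0,1], [0,2], [0,4], [1,2], [1,3], [1,4], [1,5], [2,4], [2,5], [3,4], [3,5], [4,5]
  2-simplices (6): [0,1,2], [0,1,4], [1,2,5], [1,3,4], [2,4,5], [3,4,5]

so the chain groups are C_0 ≅ Z^6, C_1 ≅ Z^12, C_2 ≅ Z^6.

Boundary ∂_1: C_1 → C_0 maps an edge to its endpoints' difference, ∂[p,q] = q − p.
The resulting 6×12 matrix has rank 5, and its Smith normal form has invariant factors (1,1,1,1,1).

The boundary map ∂_2: C_2 → C_1 maps a triangle to the signed sum of its edges. For instance
  ∂[1,3,4] = [3,4] − [1,4] + [1,3],
  ∂[3,4,5] = [4,5] − [3,5] + [3,4].
This gives a 12×6 integer matrix of rank 6; reducing to Smith normal form yields diagonal entries (1,1,1,1,1,1).

Computing H_k = (kernel of ∂_k) / (image of ∂_{k+1}):

  H_0: rank C_0 − rank ∂_1 = 6 − 5 = 1, and the invariant factors of ∂_1 are all 1, so H_0 = Z.
  H_1: rank ker ∂_1 − rank ∂_2 = (12 − 5) − 6 = 1, and the invariant factors of ∂_2 are all 1, so H_1 = Z.
  H_2: rank ker ∂_2 − rank ∂_3 = (6 − 6) − 0 = 0, and there is no ∂_3, so H_2 = 0.

As a check, the Euler characteristic is 6 − 12 + 6 = 0, which agrees with 1 − 1 + 0 = 0.

H_0 ≅ Z,  H_1 ≅ Z,  H_2 = 0.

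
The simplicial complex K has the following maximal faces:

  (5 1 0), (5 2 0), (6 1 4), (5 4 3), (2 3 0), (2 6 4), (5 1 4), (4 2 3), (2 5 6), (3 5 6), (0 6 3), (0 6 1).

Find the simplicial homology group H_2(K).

H_2 = 0.

Fix the vertex order 0 < 1 < 2 < 3 < 4 < 5 < 6 and write every simplex with vertices in increasing order. Then dim K = 2 and the simplices of K are:

  0-simplices (7): [0], [1], [2], [3], [4], [5], [6]
  1-simplices (18): [0,1], [0,2], [0,3], [0,5], [0,6], [1,4], [1,5], [1,6], [2,3], [2,4], [2,5], [2,6], [3,4], [3,5], [3,6], [4,5], [4,6], [5,6]
  2-simplices (12): [0,1,5], [0,1,6], [0,2,3], [0,2,5], [0,3,6], [1,4,5], [1,4,6], [2,3,4], [2,4,6], [2,5,6], [3,4,5], [3,5,6]

Hence C_0 ≅ Z^7, C_1 ≅ Z^18, C_2 ≅ Z^12.

The boundary map ∂_1: C_1 → C_0 is given by ∂[p,q] = [q] − [p]. For instance
  ∂[1,4] = [4] − [1].
The 7×18 boundary matrix has rank 6 and Smith normal form diag(1,1,1,1,1,1).

Boundary ∂_2: C_2 → C_1 sends each 2-simplex [p,q,r] to [q,r] − [p,r] + [p,q]. For instance
  ∂[3,5,6] = [5,6] − [3,6] + [3,5],
  ∂[0,2,5] = [2,5] − [0,5] + [0,2].
As a 18×12 matrix over Z this has rank 12, with invariant factors (1,1,1,1,1,1,1,1,1,1,1,2).

Now H_k = ker ∂_k / im ∂_{k+1}, so:

  H_2: rank ker ∂_2 − rank ∂_3 = (12 − 12) − 0 = 0, and there is no ∂_3, so H_2 ≅ 0.

(K is a triangulation of the real projective plane RP^2.)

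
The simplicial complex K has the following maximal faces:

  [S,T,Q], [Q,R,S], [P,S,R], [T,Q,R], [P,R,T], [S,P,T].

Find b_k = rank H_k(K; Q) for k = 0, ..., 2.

Take the total order P < Q < R < S < T on the vertex set. Then K (dimension 2) consists of the simplices:

  0-simplices (5): P, Q, R, S, T
  1-simplices (9): PR, PS, PT, QR, QS, QT, RS, RT, ST
  2-simplices (6): PRS, PRT, PST, QRS, QRT, QST

Hence C_0 ≅ Z^5, C_1 ≅ Z^9, C_2 ≅ Z^6.

Boundary ∂_1: C_1 → C_0 sends each edge [p,q] (with p < q) to q − p.
The 5×9 boundary matrix has rank 4 and Smith normal form diag(1,1,1,1).

The boundary map ∂_2: C_2 → C_1 maps a triangle to the signed sum of its edges. For instance
  ∂QST = ST − QT + QS,
  ∂PST = ST − PT + PS.
As a 9×6 matrix over Z this has rank 5, with invariant factors (1,1,1,1,1).

Computing H_k = (kernel of ∂_k) / (image of ∂_{k+1}):

  H_0: rank C_0 − rank ∂_1 = 5 − 4 = 1, and the invariant factors of ∂_1 are all 1, so H_0 = Z.
  H_1: rank ker ∂_1 − rank ∂_2 = (9 − 4) − 5 = 0, and the invariant factors of ∂_2 are all 1, so H_1 = 0.
  H_2: rank ker ∂_2 − rank ∂_3 = (6 − 5) − 0 = 1, and there is no ∂_3, so H_2 = Z.

As a check, the Euler characteristic is 5 − 9 + 6 = 2, which agrees with 1 − 0 + 1 = 2.

Hence the Betti numbers are b_0 = 1, b_1 = 0, b_2 = 1.

b_0 = 1, b_1 = 0, b_2 = 1.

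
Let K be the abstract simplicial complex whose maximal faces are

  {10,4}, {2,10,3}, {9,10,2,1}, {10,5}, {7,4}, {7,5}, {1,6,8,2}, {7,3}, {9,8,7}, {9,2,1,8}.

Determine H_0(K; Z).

Order the vertices as 1 < 2 < 3 < 4 < 5 < 6 < 7 < 8 < 9 < 10. Listing each simplex with vertices in this order, K has dimension 3 with simplices:

  0-simplices (10): [1], [2], [3], [4], [5], [6], [7], [8], [9], [10]
  1-simplices (21): [1,2], [1,6], [1,8], [1,9], [1,10], [2,3], [2,6], [2,8], [2,9], [2,10], [3,7], [3,10], [4,7], [4,10], [5,7], [5,10], [6,8], [7,8], [7,9], [8,9], [9,10]
  2-simplices (12): [1,2,6], [1,2,8], [1,2,9], [1,2,10], [1,6,8], [1,8,9], [1,9,10], [2,3,10], [2,6,8], [2,8,9], [2,9,10], [7,8,9]
  3-simplices (3): [1,2,6,8], [1,2,8,9], [1,2,9,10]

so the chain groups are C_0 ≅ Z^10, C_1 ≅ Z^21, C_2 ≅ Z^12, C_3 ≅ Z^3.

The boundary map ∂_1: C_1 → C_0 maps an edge to its endpoints' difference, ∂[p,q] = q − p. For instance
  ∂[1,9] = [9] − [1].
The resulting 10×21 matrix has rank 9, and its Smith normal form has invariant factors (1,1,1,1,1,1,1,1,1).

Boundary ∂_2: C_2 → C_1 maps a triangle to the signed sum of its edges. For instance
  ∂[1,2,6] = [2,6] − [1,6] + [1,2],
  ∂[2,8,9] = [8,9] − [2,9] + [2,8].
The resulting 21×12 matrix has rank 9, and its Smith normal form has invariant factors (1,1,1,1,1,1,1,1,1).

The boundary map ∂_3: C_3 → C_2 sends each 3-simplex σ to the alternating sum Σ_i (−1)^i (σ with its i-th vertex removed). For instance
  ∂[1,2,6,8] = [2,6,8] − [1,6,8] + [1,2,8] − [1,2,6],
  ∂[1,2,9,10] = [2,9,10] − [1,9,10] + [1,2,10] − [1,2,9].
As a 12×3 matrix over Z this has rank 3, with invariant factors (1,1,1).

From H_k ≅ ker(∂_k) / im(∂_{k+1}) we obtain:

  H_0: rank C_0 − rank ∂_1 = 10 − 9 = 1, and the invariant factors of ∂_1 are all 1, so H_0 = Z.

H_0 ≅ Z.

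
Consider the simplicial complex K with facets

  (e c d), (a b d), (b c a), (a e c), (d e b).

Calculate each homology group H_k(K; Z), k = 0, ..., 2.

H_0 ≅ Z,  H_1 ≅ Z,  H_2 = 0.

Take the total order a < b < c < d < e on the vertex set. Then K (dimension 2) consists of the simplices:

  0-simplices (5): a, b, c, d, e
  1-simplices (10): ab, ac, ad, ae, bc, bd, be, cd, ce, de
  2-simplices (5): abc, abd, ace, bde, cde

giving chain groups C_0 ≅ Z^5, C_1 ≅ Z^10, C_2 ≅ Z^5.

The boundary map ∂_1: C_1 → C_0 maps an edge to its endpoints' difference, ∂[p,q] = q − p.
The resulting 5×10 matrix has rank 4, and its Smith normal form has invariant factors (1,1,1,1).

The boundary map ∂_2: C_2 → C_1 sends each 2-simplex [p,q,r] to [q,r] − [p,r] + [p,q]. For instance
  ∂abc = bc − ac + ab,
  ∂bde = de − be + bd.
This gives a 10×5 integer matrix of rank 5; reducing to Smith normal form yields diagonal entries (1,1,1,1,1).

Now H_k = ker ∂_k / im ∂_{k+1}, so:

  H_0: rank C_0 − rank ∂_1 = 5 − 4 = 1, and the invariant factors of ∂_1 are all 1, so H_0 = Z.
  H_1: rank ker ∂_1 − rank ∂_2 = (10 − 4) − 5 = 1, and the invariant factors of ∂_2 are all 1, so H_1 = Z.
  H_2: rank ker ∂_2 − rank ∂_3 = (5 − 5) − 0 = 0, and there is no ∂_3, so H_2 = 0.

As a check, the Euler characteristic is 5 − 10 + 5 = 0, which agrees with 1 − 1 + 0 = 0.
(K is a triangulation of the Möbius band.)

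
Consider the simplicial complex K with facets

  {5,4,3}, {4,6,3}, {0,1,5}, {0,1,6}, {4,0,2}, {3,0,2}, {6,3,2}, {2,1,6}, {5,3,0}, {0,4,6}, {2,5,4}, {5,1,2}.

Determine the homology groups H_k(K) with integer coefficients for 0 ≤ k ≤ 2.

Take the total order 0 < 1 < 2 < 3 < 4 < 5 < 6 on the vertex set. Then K (dimension 2) consists of the simplices:

  0-simplices (7): [0], [1], [2], [3], [4], [5], [6]
  1-simplices (18): [0,1], [0,2], [0,3], [0,4], [0,5], [0,6], [1,2], [1,5], [1,6], [2,3], [2,4], [2,5], [2,6], [3,4], [3,5], [3,6], [4,5], [4,6]
  2-simplices (12): [0,1,5], [0,1,6], [0,2,3], [0,2,4], [0,3,5], [0,4,6], [1,2,5], [1,2,6], [2,3,6], [2,4,5], [3,4,5], [3,4,6]

Hence C_0 ≅ Z^7, C_1 ≅ Z^18, C_2 ≅ Z^12.

The boundary map ∂_1: C_1 → C_0 maps an edge to its endpoints' difference, ∂[p,q] = q − p. For instance
  ∂[0,6] = [6] − [0].
The 7×18 boundary matrix has rank 6 and Smith normal form diag(1,1,1,1,1,1).

∂_2: C_2 → C_1 maps a triangle to the signed sum of its edges. For instance
  ∂[2,3,6] = [3,6] − [2,6] + [2,3],
  ∂[0,1,6] = [1,6] − [0,6] + [0,1].
The resulting 18×12 matrix has rank 12, and its Smith normal form has invariant factors (1,1,1,1,1,1,1,1,1,1,1,2).

Computing H_k = (kernel of ∂_k) / (image of ∂_{k+1}):

  H_0: rank C_0 − rank ∂_1 = 7 − 6 = 1, and the invariant factors of ∂_1 are all 1, so H_0 ≅ Z.
  H_1: rank ker ∂_1 − rank ∂_2 = (18 − 6) − 12 = 0, and ∂_2 has invariant factor 2 > 1, so H_1 ≅ Z_2.
  H_2: rank ker ∂_2 − rank ∂_3 = (12 − 12) − 0 = 0, and there is no ∂_3, so H_2 ≅ 0.

(K is a triangulation of the real projective plane RP^2.)

H_0 = Z,  H_1 = Z_2,  H_2 = 0.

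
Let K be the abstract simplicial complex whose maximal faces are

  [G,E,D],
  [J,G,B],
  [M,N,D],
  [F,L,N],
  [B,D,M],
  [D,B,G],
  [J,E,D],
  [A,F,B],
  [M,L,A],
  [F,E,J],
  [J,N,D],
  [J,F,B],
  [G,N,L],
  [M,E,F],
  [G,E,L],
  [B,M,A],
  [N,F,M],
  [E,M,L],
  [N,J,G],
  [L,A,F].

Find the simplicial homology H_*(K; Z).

We work with the vertex ordering A < B < D < E < F < G < J < L < M < N. The simplices of K, each written with vertices in increasing order, are:

  0-simplices (10): A, B, D, E, F, G, J, L, M, N
  1-simplices (30): AB, AF, AL, AM, BD, BF, BG, BJ, BM, DE, DG, DJ, DM, DN, EF, EG, EJ, EL, EM, FJ, FL, FM, FN, GJ, GL, GN, JN, LM, LN, MN
  2-simplices (20): ABF, ABM, AFL, ALM, BDG, BDM, BFJ, BGJ, DEG, DEJ, DJN, DMN, EFJ, EFM, EGL, ELM, FLN, FMN, GJN, GLN

Hence C_0 ≅ Z^10, C_1 ≅ Z^30, C_2 ≅ Z^20.

The boundary map ∂_1: C_1 → C_0 is given by ∂[p,q] = [q] − [p].
The 10×30 boundary matrix has rank 9 and Smith normal form diag(1,1,1,1,1,1,1,1,1).

∂_2: C_2 → C_1 sends each 2-simplex [p,q,r] to [q,r] − [p,r] + [p,q]. For instance
  ∂ABF = BF − AF + AB,
  ∂FMN = MN − FN + FM.
As a 30×20 matrix over Z this has rank 20, with invariant factors (1,1,1,1,1,1,1,1,1,1,1,1,1,1,1,1,1,1,1,2).

Now H_k = ker ∂_k / im ∂_{k+1}, so:

  H_0: rank C_0 − rank ∂_1 = 10 − 9 = 1, and the invariant factors of ∂_1 are all 1, so H_0 = Z.
  H_1: rank ker ∂_1 − rank ∂_2 = (30 − 9) − 20 = 1, and ∂_2 has invariant factor 2 > 1, so H_1 = Z ⊕ Z_2.
  H_2: rank ker ∂_2 − rank ∂_3 = (20 − 20) − 0 = 0, and there is no ∂_3, so H_2 = 0.

H_0 ≅ Z,  H_1 ≅ Z ⊕ Z_2,  H_2 = 0.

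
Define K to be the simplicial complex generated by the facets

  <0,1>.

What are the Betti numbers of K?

We work with the vertex ordering 0 < 1. The simplices of K, each written with vertices in increasing order, are:

  0-simplices (2): [0], [1]
  1-simplices (1): [0,1]

so the chain groups are C_0 ≅ Z^2, C_1 ≅ Z^1.

Boundary ∂_1: C_1 → C_0 sends each edge [p,q] (with p < q) to q − p. For instance
  ∂[0,1] = [1] − [0].
This gives a 2×1 integer matrix of rank 1; reducing to Smith normal form yields diagonal entries (1).

From H_k ≅ ker(∂_k) / im(∂_{k+1}) we obtain:

  H_0: rank C_0 − rank ∂_1 = 2 − 1 = 1, and the invariant factors of ∂_1 are all 1, so H_0 = Z.
  H_1: rank ker ∂_1 − rank ∂_2 = (1 − 1) − 0 = 0, and there is no ∂_2, so H_1 = 0.

As a check, the Euler characteristic is 2 − 1 = 1, which agrees with 1 − 0 = 1.

Hence the Betti numbers are b_0 = 1, b_1 = 0.

b_0 = 1, b_1 = 0.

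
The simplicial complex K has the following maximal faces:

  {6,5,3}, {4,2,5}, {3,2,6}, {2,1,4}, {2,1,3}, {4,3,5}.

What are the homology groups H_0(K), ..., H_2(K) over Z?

H_0 = Z,  H_1 = Z,  H_2 = 0.

Order the vertices as 1 < 2 < 3 < 4 < 5 < 6. Listing each simplex with vertices in this order, K has dimension 2 with simplices:

  0-simplices (6): [1], [2], [3], [4], [5], [6]
  1-simplices (12): [1,2], [1,3], [1,4], [2,3], [2,4], [2,5], [2,6], [3,4], [3,5], [3,6], [4,5], [5,6]
  2-simplices (6): [1,2,3], [1,2,4], [2,3,6], [2,4,5], [3,4,5], [3,5,6]

Hence C_0 ≅ Z^6, C_1 ≅ Z^12, C_2 ≅ Z^6.

∂_1: C_1 → C_0 sends each edge [p,q] (with p < q) to q − p.
As a 6×12 matrix over Z this has rank 5, with invariant factors (1,1,1,1,1).

∂_2: C_2 → C_1 maps a triangle to the signed sum of its edges. For instance
  ∂[3,5,6] = [5,6] − [3,6] + [3,5],
  ∂[1,2,4] = [2,4] − [1,4] + [1,2].
As a 12×6 matrix over Z this has rank 6, with invariant factors (1,1,1,1,1,1).

Now H_k = ker ∂_k / im ∂_{k+1}, so:

  H_0: rank C_0 − rank ∂_1 = 6 − 5 = 1, and the invariant factors of ∂_1 are all 1, so H_0 = Z.
  H_1: rank ker ∂_1 − rank ∂_2 = (12 − 5) − 6 = 1, and the invariant factors of ∂_2 are all 1, so H_1 = Z.
  H_2: rank ker ∂_2 − rank ∂_3 = (6 − 6) − 0 = 0, and there is no ∂_3, so H_2 = 0.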